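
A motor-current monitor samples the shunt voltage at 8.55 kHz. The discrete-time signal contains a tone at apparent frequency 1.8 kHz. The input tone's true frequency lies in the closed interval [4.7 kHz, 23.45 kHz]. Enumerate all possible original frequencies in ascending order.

6.75 kHz, 10.35 kHz, 15.3 kHz, 18.9 kHz

Frequencies that alias to 1.8 kHz are k·fs ± 1.8 kHz for integer k ≥ 0.
k=0: 1.8 kHz.
k=1: 6.75 kHz, 10.35 kHz.
k=2: 15.3 kHz, 18.9 kHz.
k=3: 23.85 kHz, 27.45 kHz.
Within [4.7 kHz, 23.45 kHz]: 6.75 kHz, 10.35 kHz, 15.3 kHz, 18.9 kHz.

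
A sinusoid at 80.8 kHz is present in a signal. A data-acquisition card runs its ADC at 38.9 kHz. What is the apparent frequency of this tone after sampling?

3 kHz

80.8 kHz mod fs = 3 kHz.
3 kHz ≤ fs/2 = 19.45 kHz, appears at 3 kHz.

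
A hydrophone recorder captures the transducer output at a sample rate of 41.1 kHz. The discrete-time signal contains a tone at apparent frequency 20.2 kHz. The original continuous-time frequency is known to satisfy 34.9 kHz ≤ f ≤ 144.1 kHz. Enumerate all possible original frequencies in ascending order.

61.3 kHz, 62 kHz, 102.4 kHz, 103.1 kHz, 143.5 kHz

Frequencies that alias to 20.2 kHz are k·fs ± 20.2 kHz for integer k ≥ 0.
k=0: 20.2 kHz.
k=1: 20.9 kHz, 61.3 kHz.
k=2: 62 kHz, 102.4 kHz.
k=3: 103.1 kHz, 143.5 kHz.
k=4: 144.2 kHz, 184.6 kHz.
Within [34.9 kHz, 144.1 kHz]: 61.3 kHz, 62 kHz, 102.4 kHz, 103.1 kHz, 143.5 kHz.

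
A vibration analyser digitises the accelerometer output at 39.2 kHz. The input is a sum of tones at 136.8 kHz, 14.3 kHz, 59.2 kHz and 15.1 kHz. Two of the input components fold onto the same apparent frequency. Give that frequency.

19.2 kHz

fs/2 = 19.6 kHz.
136.8 kHz mod fs = 19.2 kHz.
19.2 kHz ≤ fs/2 = 19.6 kHz, appears at 19.2 kHz.
14.3 kHz ≤ fs/2 = 19.6 kHz, passes unchanged.
59.2 kHz mod fs = 20 kHz.
20 kHz > fs/2 = 19.6 kHz, folds to fs − 20 kHz = 19.2 kHz.
15.1 kHz ≤ fs/2 = 19.6 kHz, passes unchanged.
59.2 kHz and 136.8 kHz both map to 19.2 kHz.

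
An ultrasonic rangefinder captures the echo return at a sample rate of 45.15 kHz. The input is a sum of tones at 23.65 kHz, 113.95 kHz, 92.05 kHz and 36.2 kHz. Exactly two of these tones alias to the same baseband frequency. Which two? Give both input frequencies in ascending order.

fs/2 = 22.575 kHz.
23.65 kHz > fs/2 = 22.575 kHz, folds to fs − 23.65 kHz = 21.5 kHz.
113.95 kHz mod fs = 23.65 kHz.
23.65 kHz > fs/2 = 22.575 kHz, folds to fs − 23.65 kHz = 21.5 kHz.
92.05 kHz mod fs = 1.75 kHz.
1.75 kHz ≤ fs/2 = 22.575 kHz, appears at 1.75 kHz.
36.2 kHz > fs/2 = 22.575 kHz, folds to fs − 36.2 kHz = 8.95 kHz.
23.65 kHz and 113.95 kHz both map to 21.5 kHz.

23.65 kHz, 113.95 kHz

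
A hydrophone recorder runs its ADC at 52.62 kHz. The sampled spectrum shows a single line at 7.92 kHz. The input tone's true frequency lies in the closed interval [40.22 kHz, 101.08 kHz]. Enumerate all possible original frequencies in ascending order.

Frequencies that alias to 7.92 kHz are k·fs ± 7.92 kHz for integer k ≥ 0.
k=0: 7.92 kHz.
k=1: 44.7 kHz, 60.54 kHz.
k=2: 97.32 kHz, 113.16 kHz.
k=3: 149.94 kHz, 165.78 kHz.
Within [40.22 kHz, 101.08 kHz]: 44.7 kHz, 60.54 kHz, 97.32 kHz.

44.7 kHz, 60.54 kHz, 97.32 kHz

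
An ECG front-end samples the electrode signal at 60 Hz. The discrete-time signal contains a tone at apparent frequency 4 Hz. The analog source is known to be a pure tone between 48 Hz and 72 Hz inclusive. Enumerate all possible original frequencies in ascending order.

Frequencies that alias to 4 Hz are k·fs ± 4 Hz for integer k ≥ 0.
k=0: 4 Hz.
k=1: 56 Hz, 64 Hz.
k=2: 116 Hz, 124 Hz.
Within [48 Hz, 72 Hz]: 56 Hz, 64 Hz.

56 Hz, 64 Hz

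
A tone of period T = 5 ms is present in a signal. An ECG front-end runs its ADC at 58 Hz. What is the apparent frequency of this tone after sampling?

T = 5 ms → f = 1/T = 200 Hz.
200 Hz mod fs = 26 Hz.
26 Hz ≤ fs/2 = 29 Hz, appears at 26 Hz.

26 Hz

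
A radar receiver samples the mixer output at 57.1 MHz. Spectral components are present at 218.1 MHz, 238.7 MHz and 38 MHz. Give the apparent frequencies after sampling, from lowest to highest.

10.3 MHz, 19.1 MHz

fs/2 = 28.55 MHz.
218.1 MHz mod fs = 46.8 MHz.
46.8 MHz > fs/2 = 28.55 MHz, folds to fs − 46.8 MHz = 10.3 MHz.
238.7 MHz mod fs = 10.3 MHz.
10.3 MHz ≤ fs/2 = 28.55 MHz, appears at 10.3 MHz.
38 MHz > fs/2 = 28.55 MHz, folds to fs − 38 MHz = 19.1 MHz.
Distinct values: {10.3 MHz, 19.1 MHz}.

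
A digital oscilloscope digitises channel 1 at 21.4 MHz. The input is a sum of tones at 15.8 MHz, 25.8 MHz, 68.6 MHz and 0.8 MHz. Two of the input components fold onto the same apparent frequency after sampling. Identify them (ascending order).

25.8 MHz, 68.6 MHz

fs/2 = 10.7 MHz.
15.8 MHz > fs/2 = 10.7 MHz, folds to fs − 15.8 MHz = 5.6 MHz.
25.8 MHz mod fs = 4.4 MHz.
4.4 MHz ≤ fs/2 = 10.7 MHz, appears at 4.4 MHz.
68.6 MHz mod fs = 4.4 MHz.
4.4 MHz ≤ fs/2 = 10.7 MHz, appears at 4.4 MHz.
0.8 MHz ≤ fs/2 = 10.7 MHz, passes unchanged.
25.8 MHz and 68.6 MHz both map to 4.4 MHz.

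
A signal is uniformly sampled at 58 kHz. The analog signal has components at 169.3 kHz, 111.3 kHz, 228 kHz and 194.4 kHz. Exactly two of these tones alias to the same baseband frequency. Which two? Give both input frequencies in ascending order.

fs/2 = 29 kHz.
169.3 kHz mod fs = 53.3 kHz.
53.3 kHz > fs/2 = 29 kHz, folds to fs − 53.3 kHz = 4.7 kHz.
111.3 kHz mod fs = 53.3 kHz.
53.3 kHz > fs/2 = 29 kHz, folds to fs − 53.3 kHz = 4.7 kHz.
228 kHz mod fs = 54 kHz.
54 kHz > fs/2 = 29 kHz, folds to fs − 54 kHz = 4 kHz.
194.4 kHz mod fs = 20.4 kHz.
20.4 kHz ≤ fs/2 = 29 kHz, appears at 20.4 kHz.
111.3 kHz and 169.3 kHz both map to 4.7 kHz.

111.3 kHz, 169.3 kHz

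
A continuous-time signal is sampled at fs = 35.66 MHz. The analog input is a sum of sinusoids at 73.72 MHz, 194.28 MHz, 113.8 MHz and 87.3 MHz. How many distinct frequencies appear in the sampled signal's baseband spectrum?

3

fs/2 = 17.83 MHz.
73.72 MHz mod fs = 2.4 MHz.
2.4 MHz ≤ fs/2 = 17.83 MHz, appears at 2.4 MHz.
194.28 MHz mod fs = 15.98 MHz.
15.98 MHz ≤ fs/2 = 17.83 MHz, appears at 15.98 MHz.
113.8 MHz mod fs = 6.82 MHz.
6.82 MHz ≤ fs/2 = 17.83 MHz, appears at 6.82 MHz.
87.3 MHz mod fs = 15.98 MHz.
15.98 MHz ≤ fs/2 = 17.83 MHz, appears at 15.98 MHz.
Distinct values: {2.4 MHz, 6.82 MHz, 15.98 MHz} → 3.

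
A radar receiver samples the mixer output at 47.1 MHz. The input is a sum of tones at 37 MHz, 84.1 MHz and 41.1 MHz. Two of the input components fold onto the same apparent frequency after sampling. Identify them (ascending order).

37 MHz, 84.1 MHz

fs/2 = 23.55 MHz.
37 MHz > fs/2 = 23.55 MHz, folds to fs − 37 MHz = 10.1 MHz.
84.1 MHz mod fs = 37 MHz.
37 MHz > fs/2 = 23.55 MHz, folds to fs − 37 MHz = 10.1 MHz.
41.1 MHz > fs/2 = 23.55 MHz, folds to fs − 41.1 MHz = 6 MHz.
37 MHz and 84.1 MHz both map to 10.1 MHz.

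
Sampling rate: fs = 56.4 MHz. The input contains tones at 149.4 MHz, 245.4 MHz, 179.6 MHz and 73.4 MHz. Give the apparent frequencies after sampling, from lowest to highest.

10.4 MHz, 17 MHz, 19.8 MHz

fs/2 = 28.2 MHz.
149.4 MHz mod fs = 36.6 MHz.
36.6 MHz > fs/2 = 28.2 MHz, folds to fs − 36.6 MHz = 19.8 MHz.
245.4 MHz mod fs = 19.8 MHz.
19.8 MHz ≤ fs/2 = 28.2 MHz, appears at 19.8 MHz.
179.6 MHz mod fs = 10.4 MHz.
10.4 MHz ≤ fs/2 = 28.2 MHz, appears at 10.4 MHz.
73.4 MHz mod fs = 17 MHz.
17 MHz ≤ fs/2 = 28.2 MHz, appears at 17 MHz.
Distinct values: {10.4 MHz, 17 MHz, 19.8 MHz}.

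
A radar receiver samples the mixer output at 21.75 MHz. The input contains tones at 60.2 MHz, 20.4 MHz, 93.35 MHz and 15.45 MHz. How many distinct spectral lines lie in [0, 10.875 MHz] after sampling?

4

fs/2 = 10.875 MHz.
60.2 MHz mod fs = 16.7 MHz.
16.7 MHz > fs/2 = 10.875 MHz, folds to fs − 16.7 MHz = 5.05 MHz.
20.4 MHz > fs/2 = 10.875 MHz, folds to fs − 20.4 MHz = 1.35 MHz.
93.35 MHz mod fs = 6.35 MHz.
6.35 MHz ≤ fs/2 = 10.875 MHz, appears at 6.35 MHz.
15.45 MHz > fs/2 = 10.875 MHz, folds to fs − 15.45 MHz = 6.3 MHz.
Distinct values: {1.35 MHz, 5.05 MHz, 6.3 MHz, 6.35 MHz} → 4.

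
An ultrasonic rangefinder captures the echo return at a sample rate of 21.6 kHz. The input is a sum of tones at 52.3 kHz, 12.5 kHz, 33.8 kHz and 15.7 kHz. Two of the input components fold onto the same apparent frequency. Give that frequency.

fs/2 = 10.8 kHz.
52.3 kHz mod fs = 9.1 kHz.
9.1 kHz ≤ fs/2 = 10.8 kHz, appears at 9.1 kHz.
12.5 kHz > fs/2 = 10.8 kHz, folds to fs − 12.5 kHz = 9.1 kHz.
33.8 kHz mod fs = 12.2 kHz.
12.2 kHz > fs/2 = 10.8 kHz, folds to fs − 12.2 kHz = 9.4 kHz.
15.7 kHz > fs/2 = 10.8 kHz, folds to fs − 15.7 kHz = 5.9 kHz.
12.5 kHz and 52.3 kHz both map to 9.1 kHz.

9.1 kHz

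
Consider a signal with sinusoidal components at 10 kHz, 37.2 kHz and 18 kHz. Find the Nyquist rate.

Highest-frequency component: 37.2 kHz.
Nyquist rate = 2 × 37.2 kHz = 74.4 kHz.

74.4 kHz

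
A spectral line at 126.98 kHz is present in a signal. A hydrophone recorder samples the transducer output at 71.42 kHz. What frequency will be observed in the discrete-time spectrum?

15.86 kHz

126.98 kHz mod fs = 55.56 kHz.
55.56 kHz > fs/2 = 35.71 kHz, folds to fs − 55.56 kHz = 15.86 kHz.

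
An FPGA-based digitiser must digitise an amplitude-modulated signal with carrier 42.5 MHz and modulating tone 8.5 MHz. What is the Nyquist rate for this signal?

AM sidebands sit at fc ± fm = 34 MHz and 51 MHz.
Highest-frequency component: 51 MHz.
Nyquist rate = 2 × 51 MHz = 102 MHz.

102 MHz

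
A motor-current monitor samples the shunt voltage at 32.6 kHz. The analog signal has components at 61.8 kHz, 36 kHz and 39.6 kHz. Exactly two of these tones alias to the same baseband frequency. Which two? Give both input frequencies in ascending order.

36 kHz, 61.8 kHz

fs/2 = 16.3 kHz.
61.8 kHz mod fs = 29.2 kHz.
29.2 kHz > fs/2 = 16.3 kHz, folds to fs − 29.2 kHz = 3.4 kHz.
36 kHz mod fs = 3.4 kHz.
3.4 kHz ≤ fs/2 = 16.3 kHz, appears at 3.4 kHz.
39.6 kHz mod fs = 7 kHz.
7 kHz ≤ fs/2 = 16.3 kHz, appears at 7 kHz.
36 kHz and 61.8 kHz both map to 3.4 kHz.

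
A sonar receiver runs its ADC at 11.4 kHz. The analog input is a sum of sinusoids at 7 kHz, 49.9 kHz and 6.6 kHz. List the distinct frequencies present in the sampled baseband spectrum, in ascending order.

4.3 kHz, 4.4 kHz, 4.8 kHz

fs/2 = 5.7 kHz.
7 kHz > fs/2 = 5.7 kHz, folds to fs − 7 kHz = 4.4 kHz.
49.9 kHz mod fs = 4.3 kHz.
4.3 kHz ≤ fs/2 = 5.7 kHz, appears at 4.3 kHz.
6.6 kHz > fs/2 = 5.7 kHz, folds to fs − 6.6 kHz = 4.8 kHz.
Distinct values: {4.3 kHz, 4.4 kHz, 4.8 kHz}.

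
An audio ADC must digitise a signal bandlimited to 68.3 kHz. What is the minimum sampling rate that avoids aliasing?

Nyquist rate = 2 × 68.3 kHz = 136.6 kHz.

136.6 kHz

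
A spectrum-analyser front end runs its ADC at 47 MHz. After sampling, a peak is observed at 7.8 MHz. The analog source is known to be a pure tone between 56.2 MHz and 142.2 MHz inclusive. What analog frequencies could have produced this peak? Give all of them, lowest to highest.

Frequencies that alias to 7.8 MHz are k·fs ± 7.8 MHz for integer k ≥ 0.
k=0: 7.8 MHz.
k=1: 39.2 MHz, 54.8 MHz.
k=2: 86.2 MHz, 101.8 MHz.
k=3: 133.2 MHz, 148.8 MHz.
k=4: 180.2 MHz, 195.8 MHz.
Within [56.2 MHz, 142.2 MHz]: 86.2 MHz, 101.8 MHz, 133.2 MHz.

86.2 MHz, 101.8 MHz, 133.2 MHz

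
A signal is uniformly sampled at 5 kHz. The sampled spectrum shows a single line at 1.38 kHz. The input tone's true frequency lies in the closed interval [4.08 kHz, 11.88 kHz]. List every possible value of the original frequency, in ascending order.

Frequencies that alias to 1.38 kHz are k·fs ± 1.38 kHz for integer k ≥ 0.
k=0: 1.38 kHz.
k=1: 3.62 kHz, 6.38 kHz.
k=2: 8.62 kHz, 11.38 kHz.
k=3: 13.62 kHz, 16.38 kHz.
Within [4.08 kHz, 11.88 kHz]: 6.38 kHz, 8.62 kHz, 11.38 kHz.

6.38 kHz, 8.62 kHz, 11.38 kHz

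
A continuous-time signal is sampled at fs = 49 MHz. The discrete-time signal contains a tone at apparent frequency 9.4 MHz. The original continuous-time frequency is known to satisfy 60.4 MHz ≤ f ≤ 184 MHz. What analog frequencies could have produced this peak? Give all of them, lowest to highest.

Frequencies that alias to 9.4 MHz are k·fs ± 9.4 MHz for integer k ≥ 0.
k=0: 9.4 MHz.
k=1: 39.6 MHz, 58.4 MHz.
k=2: 88.6 MHz, 107.4 MHz.
k=3: 137.6 MHz, 156.4 MHz.
k=4: 186.6 MHz, 205.4 MHz.
Within [60.4 MHz, 184 MHz]: 88.6 MHz, 107.4 MHz, 137.6 MHz, 156.4 MHz.

88.6 MHz, 107.4 MHz, 137.6 MHz, 156.4 MHz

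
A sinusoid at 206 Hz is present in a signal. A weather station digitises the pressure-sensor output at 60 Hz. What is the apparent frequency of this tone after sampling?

26 Hz

206 Hz mod fs = 26 Hz.
26 Hz ≤ fs/2 = 30 Hz, appears at 26 Hz.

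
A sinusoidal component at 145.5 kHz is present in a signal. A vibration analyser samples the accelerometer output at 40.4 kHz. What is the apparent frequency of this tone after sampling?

16.1 kHz

145.5 kHz mod fs = 24.3 kHz.
24.3 kHz > fs/2 = 20.2 kHz, folds to fs − 24.3 kHz = 16.1 kHz.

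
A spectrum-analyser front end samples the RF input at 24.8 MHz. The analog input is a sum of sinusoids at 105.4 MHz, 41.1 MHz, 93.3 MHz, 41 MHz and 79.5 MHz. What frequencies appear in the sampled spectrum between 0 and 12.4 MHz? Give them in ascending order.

fs/2 = 12.4 MHz.
105.4 MHz mod fs = 6.2 MHz.
6.2 MHz ≤ fs/2 = 12.4 MHz, appears at 6.2 MHz.
41.1 MHz mod fs = 16.3 MHz.
16.3 MHz > fs/2 = 12.4 MHz, folds to fs − 16.3 MHz = 8.5 MHz.
93.3 MHz mod fs = 18.9 MHz.
18.9 MHz > fs/2 = 12.4 MHz, folds to fs − 18.9 MHz = 5.9 MHz.
41 MHz mod fs = 16.2 MHz.
16.2 MHz > fs/2 = 12.4 MHz, folds to fs − 16.2 MHz = 8.6 MHz.
79.5 MHz mod fs = 5.1 MHz.
5.1 MHz ≤ fs/2 = 12.4 MHz, appears at 5.1 MHz.
Distinct values: {5.1 MHz, 5.9 MHz, 6.2 MHz, 8.5 MHz, 8.6 MHz}.

5.1 MHz, 5.9 MHz, 6.2 MHz, 8.5 MHz, 8.6 MHz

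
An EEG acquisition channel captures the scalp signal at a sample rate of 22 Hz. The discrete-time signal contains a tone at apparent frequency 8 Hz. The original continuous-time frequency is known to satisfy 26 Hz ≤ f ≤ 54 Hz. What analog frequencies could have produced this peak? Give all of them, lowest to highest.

30 Hz, 36 Hz, 52 Hz

Frequencies that alias to 8 Hz are k·fs ± 8 Hz for integer k ≥ 0.
k=0: 8 Hz.
k=1: 14 Hz, 30 Hz.
k=2: 36 Hz, 52 Hz.
k=3: 58 Hz, 74 Hz.
Within [26 Hz, 54 Hz]: 30 Hz, 36 Hz, 52 Hz.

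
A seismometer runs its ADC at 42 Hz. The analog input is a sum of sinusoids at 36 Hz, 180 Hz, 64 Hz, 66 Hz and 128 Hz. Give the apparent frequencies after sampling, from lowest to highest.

fs/2 = 21 Hz.
36 Hz > fs/2 = 21 Hz, folds to fs − 36 Hz = 6 Hz.
180 Hz mod fs = 12 Hz.
12 Hz ≤ fs/2 = 21 Hz, appears at 12 Hz.
64 Hz mod fs = 22 Hz.
22 Hz > fs/2 = 21 Hz, folds to fs − 22 Hz = 20 Hz.
66 Hz mod fs = 24 Hz.
24 Hz > fs/2 = 21 Hz, folds to fs − 24 Hz = 18 Hz.
128 Hz mod fs = 2 Hz.
2 Hz ≤ fs/2 = 21 Hz, appears at 2 Hz.
Distinct values: {2 Hz, 6 Hz, 12 Hz, 18 Hz, 20 Hz}.

2 Hz, 6 Hz, 12 Hz, 18 Hz, 20 Hz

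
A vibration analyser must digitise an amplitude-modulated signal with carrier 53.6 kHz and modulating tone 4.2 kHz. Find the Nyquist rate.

AM sidebands sit at fc ± fm = 49.4 kHz and 57.8 kHz.
Highest-frequency component: 57.8 kHz.
Nyquist rate = 2 × 57.8 kHz = 115.6 kHz.

115.6 kHz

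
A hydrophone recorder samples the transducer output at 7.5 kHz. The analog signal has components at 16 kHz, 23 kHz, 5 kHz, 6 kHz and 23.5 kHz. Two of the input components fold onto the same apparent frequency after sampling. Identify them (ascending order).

fs/2 = 3.75 kHz.
16 kHz mod fs = 1 kHz.
1 kHz ≤ fs/2 = 3.75 kHz, appears at 1 kHz.
23 kHz mod fs = 0.5 kHz.
0.5 kHz ≤ fs/2 = 3.75 kHz, appears at 0.5 kHz.
5 kHz > fs/2 = 3.75 kHz, folds to fs − 5 kHz = 2.5 kHz.
6 kHz > fs/2 = 3.75 kHz, folds to fs − 6 kHz = 1.5 kHz.
23.5 kHz mod fs = 1 kHz.
1 kHz ≤ fs/2 = 3.75 kHz, appears at 1 kHz.
16 kHz and 23.5 kHz both map to 1 kHz.

16 kHz, 23.5 kHz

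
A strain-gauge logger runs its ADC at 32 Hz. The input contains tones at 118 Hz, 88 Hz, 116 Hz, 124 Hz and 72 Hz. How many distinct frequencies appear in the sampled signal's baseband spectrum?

fs/2 = 16 Hz.
118 Hz mod fs = 22 Hz.
22 Hz > fs/2 = 16 Hz, folds to fs − 22 Hz = 10 Hz.
88 Hz mod fs = 24 Hz.
24 Hz > fs/2 = 16 Hz, folds to fs − 24 Hz = 8 Hz.
116 Hz mod fs = 20 Hz.
20 Hz > fs/2 = 16 Hz, folds to fs − 20 Hz = 12 Hz.
124 Hz mod fs = 28 Hz.
28 Hz > fs/2 = 16 Hz, folds to fs − 28 Hz = 4 Hz.
72 Hz mod fs = 8 Hz.
8 Hz ≤ fs/2 = 16 Hz, appears at 8 Hz.
Distinct values: {4 Hz, 8 Hz, 10 Hz, 12 Hz} → 4.

4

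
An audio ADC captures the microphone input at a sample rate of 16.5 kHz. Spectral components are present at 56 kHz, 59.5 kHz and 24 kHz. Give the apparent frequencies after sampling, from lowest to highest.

6.5 kHz, 7.5 kHz

fs/2 = 8.25 kHz.
56 kHz mod fs = 6.5 kHz.
6.5 kHz ≤ fs/2 = 8.25 kHz, appears at 6.5 kHz.
59.5 kHz mod fs = 10 kHz.
10 kHz > fs/2 = 8.25 kHz, folds to fs − 10 kHz = 6.5 kHz.
24 kHz mod fs = 7.5 kHz.
7.5 kHz ≤ fs/2 = 8.25 kHz, appears at 7.5 kHz.
Distinct values: {6.5 kHz, 7.5 kHz}.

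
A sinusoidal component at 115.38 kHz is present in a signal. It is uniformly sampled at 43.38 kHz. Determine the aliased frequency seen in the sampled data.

14.76 kHz

115.38 kHz mod fs = 28.62 kHz.
28.62 kHz > fs/2 = 21.69 kHz, folds to fs − 28.62 kHz = 14.76 kHz.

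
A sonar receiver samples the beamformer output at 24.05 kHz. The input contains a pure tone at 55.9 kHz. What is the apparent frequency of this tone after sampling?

55.9 kHz mod fs = 7.8 kHz.
7.8 kHz ≤ fs/2 = 12.025 kHz, appears at 7.8 kHz.

7.8 kHz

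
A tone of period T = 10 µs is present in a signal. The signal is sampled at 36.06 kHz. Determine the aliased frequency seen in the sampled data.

8.18 kHz

T = 10 µs → f = 1/T = 100 kHz.
100 kHz mod fs = 27.88 kHz.
27.88 kHz > fs/2 = 18.03 kHz, folds to fs − 27.88 kHz = 8.18 kHz.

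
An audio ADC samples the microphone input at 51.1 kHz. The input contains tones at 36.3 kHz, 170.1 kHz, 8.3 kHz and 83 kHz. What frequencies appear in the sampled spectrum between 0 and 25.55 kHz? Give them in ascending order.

8.3 kHz, 14.8 kHz, 16.8 kHz, 19.2 kHz

fs/2 = 25.55 kHz.
36.3 kHz > fs/2 = 25.55 kHz, folds to fs − 36.3 kHz = 14.8 kHz.
170.1 kHz mod fs = 16.8 kHz.
16.8 kHz ≤ fs/2 = 25.55 kHz, appears at 16.8 kHz.
8.3 kHz ≤ fs/2 = 25.55 kHz, passes unchanged.
83 kHz mod fs = 31.9 kHz.
31.9 kHz > fs/2 = 25.55 kHz, folds to fs − 31.9 kHz = 19.2 kHz.
Distinct values: {8.3 kHz, 14.8 kHz, 16.8 kHz, 19.2 kHz}.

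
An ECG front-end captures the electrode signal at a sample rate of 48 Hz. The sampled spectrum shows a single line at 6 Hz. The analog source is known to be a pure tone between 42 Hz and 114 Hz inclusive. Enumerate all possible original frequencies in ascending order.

Frequencies that alias to 6 Hz are k·fs ± 6 Hz for integer k ≥ 0.
k=0: 6 Hz.
k=1: 42 Hz, 54 Hz.
k=2: 90 Hz, 102 Hz.
k=3: 138 Hz, 150 Hz.
Within [42 Hz, 114 Hz]: 42 Hz, 54 Hz, 90 Hz, 102 Hz.

42 Hz, 54 Hz, 90 Hz, 102 Hz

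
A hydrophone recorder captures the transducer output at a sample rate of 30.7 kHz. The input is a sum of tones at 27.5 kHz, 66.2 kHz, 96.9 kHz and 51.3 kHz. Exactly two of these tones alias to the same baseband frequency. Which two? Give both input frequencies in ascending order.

66.2 kHz, 96.9 kHz

fs/2 = 15.35 kHz.
27.5 kHz > fs/2 = 15.35 kHz, folds to fs − 27.5 kHz = 3.2 kHz.
66.2 kHz mod fs = 4.8 kHz.
4.8 kHz ≤ fs/2 = 15.35 kHz, appears at 4.8 kHz.
96.9 kHz mod fs = 4.8 kHz.
4.8 kHz ≤ fs/2 = 15.35 kHz, appears at 4.8 kHz.
51.3 kHz mod fs = 20.6 kHz.
20.6 kHz > fs/2 = 15.35 kHz, folds to fs − 20.6 kHz = 10.1 kHz.
66.2 kHz and 96.9 kHz both map to 4.8 kHz.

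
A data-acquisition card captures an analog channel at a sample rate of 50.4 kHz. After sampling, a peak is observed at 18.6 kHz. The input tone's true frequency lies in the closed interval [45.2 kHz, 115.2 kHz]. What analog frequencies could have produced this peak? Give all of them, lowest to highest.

69 kHz, 82.2 kHz

Frequencies that alias to 18.6 kHz are k·fs ± 18.6 kHz for integer k ≥ 0.
k=0: 18.6 kHz.
k=1: 31.8 kHz, 69 kHz.
k=2: 82.2 kHz, 119.4 kHz.
k=3: 132.6 kHz, 169.8 kHz.
Within [45.2 kHz, 115.2 kHz]: 69 kHz, 82.2 kHz.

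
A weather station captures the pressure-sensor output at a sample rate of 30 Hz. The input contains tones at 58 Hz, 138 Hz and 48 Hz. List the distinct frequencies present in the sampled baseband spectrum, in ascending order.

2 Hz, 12 Hz

fs/2 = 15 Hz.
58 Hz mod fs = 28 Hz.
28 Hz > fs/2 = 15 Hz, folds to fs − 28 Hz = 2 Hz.
138 Hz mod fs = 18 Hz.
18 Hz > fs/2 = 15 Hz, folds to fs − 18 Hz = 12 Hz.
48 Hz mod fs = 18 Hz.
18 Hz > fs/2 = 15 Hz, folds to fs − 18 Hz = 12 Hz.
Distinct values: {2 Hz, 12 Hz}.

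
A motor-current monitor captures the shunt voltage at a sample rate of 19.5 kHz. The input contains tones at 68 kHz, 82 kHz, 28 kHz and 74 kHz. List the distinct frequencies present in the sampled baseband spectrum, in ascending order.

fs/2 = 9.75 kHz.
68 kHz mod fs = 9.5 kHz.
9.5 kHz ≤ fs/2 = 9.75 kHz, appears at 9.5 kHz.
82 kHz mod fs = 4 kHz.
4 kHz ≤ fs/2 = 9.75 kHz, appears at 4 kHz.
28 kHz mod fs = 8.5 kHz.
8.5 kHz ≤ fs/2 = 9.75 kHz, appears at 8.5 kHz.
74 kHz mod fs = 15.5 kHz.
15.5 kHz > fs/2 = 9.75 kHz, folds to fs − 15.5 kHz = 4 kHz.
Distinct values: {4 kHz, 8.5 kHz, 9.5 kHz}.

4 kHz, 8.5 kHz, 9.5 kHz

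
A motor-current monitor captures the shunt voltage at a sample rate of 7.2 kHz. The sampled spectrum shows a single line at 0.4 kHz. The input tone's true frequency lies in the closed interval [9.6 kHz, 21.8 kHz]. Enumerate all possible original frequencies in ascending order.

Frequencies that alias to 0.4 kHz are k·fs ± 0.4 kHz for integer k ≥ 0.
k=0: 0.4 kHz.
k=1: 6.8 kHz, 7.6 kHz.
k=2: 14 kHz, 14.8 kHz.
k=3: 21.2 kHz, 22 kHz.
k=4: 28.4 kHz, 29.2 kHz.
Within [9.6 kHz, 21.8 kHz]: 14 kHz, 14.8 kHz, 21.2 kHz.

14 kHz, 14.8 kHz, 21.2 kHz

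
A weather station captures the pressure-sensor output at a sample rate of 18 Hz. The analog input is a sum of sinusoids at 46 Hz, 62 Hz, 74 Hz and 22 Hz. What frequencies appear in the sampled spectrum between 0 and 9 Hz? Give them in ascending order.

fs/2 = 9 Hz.
46 Hz mod fs = 10 Hz.
10 Hz > fs/2 = 9 Hz, folds to fs − 10 Hz = 8 Hz.
62 Hz mod fs = 8 Hz.
8 Hz ≤ fs/2 = 9 Hz, appears at 8 Hz.
74 Hz mod fs = 2 Hz.
2 Hz ≤ fs/2 = 9 Hz, appears at 2 Hz.
22 Hz mod fs = 4 Hz.
4 Hz ≤ fs/2 = 9 Hz, appears at 4 Hz.
Distinct values: {2 Hz, 4 Hz, 8 Hz}.

2 Hz, 4 Hz, 8 Hz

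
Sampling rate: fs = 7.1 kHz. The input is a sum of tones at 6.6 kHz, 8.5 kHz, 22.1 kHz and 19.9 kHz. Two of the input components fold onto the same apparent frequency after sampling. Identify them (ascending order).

8.5 kHz, 19.9 kHz

fs/2 = 3.55 kHz.
6.6 kHz > fs/2 = 3.55 kHz, folds to fs − 6.6 kHz = 0.5 kHz.
8.5 kHz mod fs = 1.4 kHz.
1.4 kHz ≤ fs/2 = 3.55 kHz, appears at 1.4 kHz.
22.1 kHz mod fs = 0.8 kHz.
0.8 kHz ≤ fs/2 = 3.55 kHz, appears at 0.8 kHz.
19.9 kHz mod fs = 5.7 kHz.
5.7 kHz > fs/2 = 3.55 kHz, folds to fs − 5.7 kHz = 1.4 kHz.
8.5 kHz and 19.9 kHz both map to 1.4 kHz.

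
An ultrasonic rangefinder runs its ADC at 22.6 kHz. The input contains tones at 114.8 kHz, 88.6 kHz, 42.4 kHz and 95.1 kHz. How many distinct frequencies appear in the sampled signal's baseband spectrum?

fs/2 = 11.3 kHz.
114.8 kHz mod fs = 1.8 kHz.
1.8 kHz ≤ fs/2 = 11.3 kHz, appears at 1.8 kHz.
88.6 kHz mod fs = 20.8 kHz.
20.8 kHz > fs/2 = 11.3 kHz, folds to fs − 20.8 kHz = 1.8 kHz.
42.4 kHz mod fs = 19.8 kHz.
19.8 kHz > fs/2 = 11.3 kHz, folds to fs − 19.8 kHz = 2.8 kHz.
95.1 kHz mod fs = 4.7 kHz.
4.7 kHz ≤ fs/2 = 11.3 kHz, appears at 4.7 kHz.
Distinct values: {1.8 kHz, 2.8 kHz, 4.7 kHz} → 3.

3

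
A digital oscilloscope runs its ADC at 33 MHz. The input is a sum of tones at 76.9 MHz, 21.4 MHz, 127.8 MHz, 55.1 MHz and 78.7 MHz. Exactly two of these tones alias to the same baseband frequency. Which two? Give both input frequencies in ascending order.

fs/2 = 16.5 MHz.
76.9 MHz mod fs = 10.9 MHz.
10.9 MHz ≤ fs/2 = 16.5 MHz, appears at 10.9 MHz.
21.4 MHz > fs/2 = 16.5 MHz, folds to fs − 21.4 MHz = 11.6 MHz.
127.8 MHz mod fs = 28.8 MHz.
28.8 MHz > fs/2 = 16.5 MHz, folds to fs − 28.8 MHz = 4.2 MHz.
55.1 MHz mod fs = 22.1 MHz.
22.1 MHz > fs/2 = 16.5 MHz, folds to fs − 22.1 MHz = 10.9 MHz.
78.7 MHz mod fs = 12.7 MHz.
12.7 MHz ≤ fs/2 = 16.5 MHz, appears at 12.7 MHz.
55.1 MHz and 76.9 MHz both map to 10.9 MHz.

55.1 MHz, 76.9 MHz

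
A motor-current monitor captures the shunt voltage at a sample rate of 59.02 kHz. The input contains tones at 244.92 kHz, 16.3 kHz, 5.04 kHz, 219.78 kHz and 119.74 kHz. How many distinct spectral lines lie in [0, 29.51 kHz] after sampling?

4

fs/2 = 29.51 kHz.
244.92 kHz mod fs = 8.84 kHz.
8.84 kHz ≤ fs/2 = 29.51 kHz, appears at 8.84 kHz.
16.3 kHz ≤ fs/2 = 29.51 kHz, passes unchanged.
5.04 kHz ≤ fs/2 = 29.51 kHz, passes unchanged.
219.78 kHz mod fs = 42.72 kHz.
42.72 kHz > fs/2 = 29.51 kHz, folds to fs − 42.72 kHz = 16.3 kHz.
119.74 kHz mod fs = 1.7 kHz.
1.7 kHz ≤ fs/2 = 29.51 kHz, appears at 1.7 kHz.
Distinct values: {1.7 kHz, 5.04 kHz, 8.84 kHz, 16.3 kHz} → 4.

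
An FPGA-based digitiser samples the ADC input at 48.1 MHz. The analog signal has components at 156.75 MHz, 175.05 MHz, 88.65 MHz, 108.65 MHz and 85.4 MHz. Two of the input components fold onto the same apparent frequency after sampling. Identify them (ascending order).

fs/2 = 24.05 MHz.
156.75 MHz mod fs = 12.45 MHz.
12.45 MHz ≤ fs/2 = 24.05 MHz, appears at 12.45 MHz.
175.05 MHz mod fs = 30.75 MHz.
30.75 MHz > fs/2 = 24.05 MHz, folds to fs − 30.75 MHz = 17.35 MHz.
88.65 MHz mod fs = 40.55 MHz.
40.55 MHz > fs/2 = 24.05 MHz, folds to fs − 40.55 MHz = 7.55 MHz.
108.65 MHz mod fs = 12.45 MHz.
12.45 MHz ≤ fs/2 = 24.05 MHz, appears at 12.45 MHz.
85.4 MHz mod fs = 37.3 MHz.
37.3 MHz > fs/2 = 24.05 MHz, folds to fs − 37.3 MHz = 10.8 MHz.
108.65 MHz and 156.75 MHz both map to 12.45 MHz.

108.65 MHz, 156.75 MHz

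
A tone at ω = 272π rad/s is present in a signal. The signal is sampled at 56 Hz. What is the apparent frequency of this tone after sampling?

24 Hz

ω = 272π rad/s → f = ω/(2π) = 136 Hz.
136 Hz mod fs = 24 Hz.
24 Hz ≤ fs/2 = 28 Hz, appears at 24 Hz.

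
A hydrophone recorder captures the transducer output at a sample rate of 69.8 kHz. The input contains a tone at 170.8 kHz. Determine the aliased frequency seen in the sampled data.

31.2 kHz

170.8 kHz mod fs = 31.2 kHz.
31.2 kHz ≤ fs/2 = 34.9 kHz, appears at 31.2 kHz.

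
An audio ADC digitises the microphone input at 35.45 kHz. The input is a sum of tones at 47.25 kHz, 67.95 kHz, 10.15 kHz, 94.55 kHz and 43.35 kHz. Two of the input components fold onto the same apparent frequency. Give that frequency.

11.8 kHz

fs/2 = 17.725 kHz.
47.25 kHz mod fs = 11.8 kHz.
11.8 kHz ≤ fs/2 = 17.725 kHz, appears at 11.8 kHz.
67.95 kHz mod fs = 32.5 kHz.
32.5 kHz > fs/2 = 17.725 kHz, folds to fs − 32.5 kHz = 2.95 kHz.
10.15 kHz ≤ fs/2 = 17.725 kHz, passes unchanged.
94.55 kHz mod fs = 23.65 kHz.
23.65 kHz > fs/2 = 17.725 kHz, folds to fs − 23.65 kHz = 11.8 kHz.
43.35 kHz mod fs = 7.9 kHz.
7.9 kHz ≤ fs/2 = 17.725 kHz, appears at 7.9 kHz.
47.25 kHz and 94.55 kHz both map to 11.8 kHz.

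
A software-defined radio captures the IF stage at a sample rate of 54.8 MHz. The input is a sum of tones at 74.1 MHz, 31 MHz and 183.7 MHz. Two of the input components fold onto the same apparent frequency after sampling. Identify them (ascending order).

74.1 MHz, 183.7 MHz

fs/2 = 27.4 MHz.
74.1 MHz mod fs = 19.3 MHz.
19.3 MHz ≤ fs/2 = 27.4 MHz, appears at 19.3 MHz.
31 MHz > fs/2 = 27.4 MHz, folds to fs − 31 MHz = 23.8 MHz.
183.7 MHz mod fs = 19.3 MHz.
19.3 MHz ≤ fs/2 = 27.4 MHz, appears at 19.3 MHz.
74.1 MHz and 183.7 MHz both map to 19.3 MHz.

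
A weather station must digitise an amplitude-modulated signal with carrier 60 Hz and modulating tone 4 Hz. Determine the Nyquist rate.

128 Hz

AM sidebands sit at fc ± fm = 56 Hz and 64 Hz.
Highest-frequency component: 64 Hz.
Nyquist rate = 2 × 64 Hz = 128 Hz.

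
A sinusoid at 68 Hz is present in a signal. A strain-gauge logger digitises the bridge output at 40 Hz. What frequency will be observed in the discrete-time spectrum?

68 Hz mod fs = 28 Hz.
28 Hz > fs/2 = 20 Hz, folds to fs − 28 Hz = 12 Hz.

12 Hz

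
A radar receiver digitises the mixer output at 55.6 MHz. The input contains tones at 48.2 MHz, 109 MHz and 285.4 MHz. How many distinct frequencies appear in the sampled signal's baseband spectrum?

2

fs/2 = 27.8 MHz.
48.2 MHz > fs/2 = 27.8 MHz, folds to fs − 48.2 MHz = 7.4 MHz.
109 MHz mod fs = 53.4 MHz.
53.4 MHz > fs/2 = 27.8 MHz, folds to fs − 53.4 MHz = 2.2 MHz.
285.4 MHz mod fs = 7.4 MHz.
7.4 MHz ≤ fs/2 = 27.8 MHz, appears at 7.4 MHz.
Distinct values: {2.2 MHz, 7.4 MHz} → 2.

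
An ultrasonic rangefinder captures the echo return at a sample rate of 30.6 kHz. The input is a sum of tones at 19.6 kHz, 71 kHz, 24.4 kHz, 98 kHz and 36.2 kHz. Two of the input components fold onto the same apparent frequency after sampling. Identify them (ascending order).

fs/2 = 15.3 kHz.
19.6 kHz > fs/2 = 15.3 kHz, folds to fs − 19.6 kHz = 11 kHz.
71 kHz mod fs = 9.8 kHz.
9.8 kHz ≤ fs/2 = 15.3 kHz, appears at 9.8 kHz.
24.4 kHz > fs/2 = 15.3 kHz, folds to fs − 24.4 kHz = 6.2 kHz.
98 kHz mod fs = 6.2 kHz.
6.2 kHz ≤ fs/2 = 15.3 kHz, appears at 6.2 kHz.
36.2 kHz mod fs = 5.6 kHz.
5.6 kHz ≤ fs/2 = 15.3 kHz, appears at 5.6 kHz.
24.4 kHz and 98 kHz both map to 6.2 kHz.

24.4 kHz, 98 kHz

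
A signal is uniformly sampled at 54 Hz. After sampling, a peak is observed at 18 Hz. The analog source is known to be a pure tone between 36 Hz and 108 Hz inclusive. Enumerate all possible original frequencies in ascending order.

Frequencies that alias to 18 Hz are k·fs ± 18 Hz for integer k ≥ 0.
k=0: 18 Hz.
k=1: 36 Hz, 72 Hz.
k=2: 90 Hz, 126 Hz.
k=3: 144 Hz, 180 Hz.
Within [36 Hz, 108 Hz]: 36 Hz, 72 Hz, 90 Hz.

36 Hz, 72 Hz, 90 Hz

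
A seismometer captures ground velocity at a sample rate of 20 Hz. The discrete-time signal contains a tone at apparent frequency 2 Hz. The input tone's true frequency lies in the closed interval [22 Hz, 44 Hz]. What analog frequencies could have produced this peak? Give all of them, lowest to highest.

Frequencies that alias to 2 Hz are k·fs ± 2 Hz for integer k ≥ 0.
k=0: 2 Hz.
k=1: 18 Hz, 22 Hz.
k=2: 38 Hz, 42 Hz.
k=3: 58 Hz, 62 Hz.
Within [22 Hz, 44 Hz]: 22 Hz, 38 Hz, 42 Hz.

22 Hz, 38 Hz, 42 Hz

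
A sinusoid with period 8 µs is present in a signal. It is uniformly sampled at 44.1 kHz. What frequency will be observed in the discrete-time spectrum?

7.3 kHz

T = 8 µs → f = 1/T = 125 kHz.
125 kHz mod fs = 36.8 kHz.
36.8 kHz > fs/2 = 22.05 kHz, folds to fs − 36.8 kHz = 7.3 kHz.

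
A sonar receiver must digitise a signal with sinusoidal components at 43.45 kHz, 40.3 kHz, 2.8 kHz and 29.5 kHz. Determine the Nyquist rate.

Highest-frequency component: 43.45 kHz.
Nyquist rate = 2 × 43.45 kHz = 86.9 kHz.

86.9 kHz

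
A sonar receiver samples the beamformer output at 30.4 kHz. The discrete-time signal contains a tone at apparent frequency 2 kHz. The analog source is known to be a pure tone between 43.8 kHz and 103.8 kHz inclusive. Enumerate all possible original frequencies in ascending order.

Frequencies that alias to 2 kHz are k·fs ± 2 kHz for integer k ≥ 0.
k=0: 2 kHz.
k=1: 28.4 kHz, 32.4 kHz.
k=2: 58.8 kHz, 62.8 kHz.
k=3: 89.2 kHz, 93.2 kHz.
k=4: 119.6 kHz, 123.6 kHz.
Within [43.8 kHz, 103.8 kHz]: 58.8 kHz, 62.8 kHz, 89.2 kHz, 93.2 kHz.

58.8 kHz, 62.8 kHz, 89.2 kHz, 93.2 kHz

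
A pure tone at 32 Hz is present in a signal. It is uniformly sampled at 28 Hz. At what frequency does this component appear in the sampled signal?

4 Hz

32 Hz mod fs = 4 Hz.
4 Hz ≤ fs/2 = 14 Hz, appears at 4 Hz.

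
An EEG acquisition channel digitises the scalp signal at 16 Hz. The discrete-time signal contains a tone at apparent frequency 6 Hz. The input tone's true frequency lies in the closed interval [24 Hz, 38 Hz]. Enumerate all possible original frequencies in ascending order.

26 Hz, 38 Hz

Frequencies that alias to 6 Hz are k·fs ± 6 Hz for integer k ≥ 0.
k=0: 6 Hz.
k=1: 10 Hz, 22 Hz.
k=2: 26 Hz, 38 Hz.
k=3: 42 Hz, 54 Hz.
Within [24 Hz, 38 Hz]: 26 Hz, 38 Hz.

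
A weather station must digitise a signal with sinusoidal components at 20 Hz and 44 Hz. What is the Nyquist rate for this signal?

Highest-frequency component: 44 Hz.
Nyquist rate = 2 × 44 Hz = 88 Hz.

88 Hz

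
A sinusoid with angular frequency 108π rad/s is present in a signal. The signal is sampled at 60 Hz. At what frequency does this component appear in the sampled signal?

ω = 108π rad/s → f = ω/(2π) = 54 Hz.
54 Hz > fs/2 = 30 Hz, folds to fs − 54 Hz = 6 Hz.

6 Hz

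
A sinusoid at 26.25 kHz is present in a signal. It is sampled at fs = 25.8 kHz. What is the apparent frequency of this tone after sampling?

0.45 kHz

26.25 kHz mod fs = 0.45 kHz.
0.45 kHz ≤ fs/2 = 12.9 kHz, appears at 0.45 kHz.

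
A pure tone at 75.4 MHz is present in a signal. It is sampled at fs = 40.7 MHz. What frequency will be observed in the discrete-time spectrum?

75.4 MHz mod fs = 34.7 MHz.
34.7 MHz > fs/2 = 20.35 MHz, folds to fs − 34.7 MHz = 6 MHz.

6 MHz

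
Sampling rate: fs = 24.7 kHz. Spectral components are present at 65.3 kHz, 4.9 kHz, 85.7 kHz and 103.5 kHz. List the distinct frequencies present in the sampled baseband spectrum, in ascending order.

fs/2 = 12.35 kHz.
65.3 kHz mod fs = 15.9 kHz.
15.9 kHz > fs/2 = 12.35 kHz, folds to fs − 15.9 kHz = 8.8 kHz.
4.9 kHz ≤ fs/2 = 12.35 kHz, passes unchanged.
85.7 kHz mod fs = 11.6 kHz.
11.6 kHz ≤ fs/2 = 12.35 kHz, appears at 11.6 kHz.
103.5 kHz mod fs = 4.7 kHz.
4.7 kHz ≤ fs/2 = 12.35 kHz, appears at 4.7 kHz.
Distinct values: {4.7 kHz, 4.9 kHz, 8.8 kHz, 11.6 kHz}.

4.7 kHz, 4.9 kHz, 8.8 kHz, 11.6 kHz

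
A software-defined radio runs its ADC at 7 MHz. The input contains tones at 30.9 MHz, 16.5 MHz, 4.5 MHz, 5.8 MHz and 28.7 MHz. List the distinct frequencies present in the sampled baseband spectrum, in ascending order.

0.7 MHz, 1.2 MHz, 2.5 MHz, 2.9 MHz

fs/2 = 3.5 MHz.
30.9 MHz mod fs = 2.9 MHz.
2.9 MHz ≤ fs/2 = 3.5 MHz, appears at 2.9 MHz.
16.5 MHz mod fs = 2.5 MHz.
2.5 MHz ≤ fs/2 = 3.5 MHz, appears at 2.5 MHz.
4.5 MHz > fs/2 = 3.5 MHz, folds to fs − 4.5 MHz = 2.5 MHz.
5.8 MHz > fs/2 = 3.5 MHz, folds to fs − 5.8 MHz = 1.2 MHz.
28.7 MHz mod fs = 0.7 MHz.
0.7 MHz ≤ fs/2 = 3.5 MHz, appears at 0.7 MHz.
Distinct values: {0.7 MHz, 1.2 MHz, 2.5 MHz, 2.9 MHz}.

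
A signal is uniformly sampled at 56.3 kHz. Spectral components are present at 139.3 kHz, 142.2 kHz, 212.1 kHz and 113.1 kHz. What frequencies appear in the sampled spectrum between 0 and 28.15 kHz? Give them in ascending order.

fs/2 = 28.15 kHz.
139.3 kHz mod fs = 26.7 kHz.
26.7 kHz ≤ fs/2 = 28.15 kHz, appears at 26.7 kHz.
142.2 kHz mod fs = 29.6 kHz.
29.6 kHz > fs/2 = 28.15 kHz, folds to fs − 29.6 kHz = 26.7 kHz.
212.1 kHz mod fs = 43.2 kHz.
43.2 kHz > fs/2 = 28.15 kHz, folds to fs − 43.2 kHz = 13.1 kHz.
113.1 kHz mod fs = 0.5 kHz.
0.5 kHz ≤ fs/2 = 28.15 kHz, appears at 0.5 kHz.
Distinct values: {0.5 kHz, 13.1 kHz, 26.7 kHz}.

0.5 kHz, 13.1 kHz, 26.7 kHz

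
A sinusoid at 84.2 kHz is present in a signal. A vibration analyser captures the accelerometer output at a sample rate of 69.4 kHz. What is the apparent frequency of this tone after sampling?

14.8 kHz

84.2 kHz mod fs = 14.8 kHz.
14.8 kHz ≤ fs/2 = 34.7 kHz, appears at 14.8 kHz.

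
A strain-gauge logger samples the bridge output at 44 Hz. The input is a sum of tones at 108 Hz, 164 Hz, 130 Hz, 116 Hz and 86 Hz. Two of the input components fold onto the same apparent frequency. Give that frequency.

2 Hz

fs/2 = 22 Hz.
108 Hz mod fs = 20 Hz.
20 Hz ≤ fs/2 = 22 Hz, appears at 20 Hz.
164 Hz mod fs = 32 Hz.
32 Hz > fs/2 = 22 Hz, folds to fs − 32 Hz = 12 Hz.
130 Hz mod fs = 42 Hz.
42 Hz > fs/2 = 22 Hz, folds to fs − 42 Hz = 2 Hz.
116 Hz mod fs = 28 Hz.
28 Hz > fs/2 = 22 Hz, folds to fs − 28 Hz = 16 Hz.
86 Hz mod fs = 42 Hz.
42 Hz > fs/2 = 22 Hz, folds to fs − 42 Hz = 2 Hz.
86 Hz and 130 Hz both map to 2 Hz.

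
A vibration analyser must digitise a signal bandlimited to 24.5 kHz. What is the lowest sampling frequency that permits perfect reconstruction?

Nyquist rate = 2 × 24.5 kHz = 49 kHz.

49 kHz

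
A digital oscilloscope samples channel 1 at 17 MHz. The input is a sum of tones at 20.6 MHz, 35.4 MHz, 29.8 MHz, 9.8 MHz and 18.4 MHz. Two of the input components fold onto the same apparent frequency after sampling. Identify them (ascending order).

18.4 MHz, 35.4 MHz

fs/2 = 8.5 MHz.
20.6 MHz mod fs = 3.6 MHz.
3.6 MHz ≤ fs/2 = 8.5 MHz, appears at 3.6 MHz.
35.4 MHz mod fs = 1.4 MHz.
1.4 MHz ≤ fs/2 = 8.5 MHz, appears at 1.4 MHz.
29.8 MHz mod fs = 12.8 MHz.
12.8 MHz > fs/2 = 8.5 MHz, folds to fs − 12.8 MHz = 4.2 MHz.
9.8 MHz > fs/2 = 8.5 MHz, folds to fs − 9.8 MHz = 7.2 MHz.
18.4 MHz mod fs = 1.4 MHz.
1.4 MHz ≤ fs/2 = 8.5 MHz, appears at 1.4 MHz.
18.4 MHz and 35.4 MHz both map to 1.4 MHz.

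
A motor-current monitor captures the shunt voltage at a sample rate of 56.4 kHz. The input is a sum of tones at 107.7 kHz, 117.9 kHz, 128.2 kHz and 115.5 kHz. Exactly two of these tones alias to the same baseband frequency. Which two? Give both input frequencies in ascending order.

107.7 kHz, 117.9 kHz

fs/2 = 28.2 kHz.
107.7 kHz mod fs = 51.3 kHz.
51.3 kHz > fs/2 = 28.2 kHz, folds to fs − 51.3 kHz = 5.1 kHz.
117.9 kHz mod fs = 5.1 kHz.
5.1 kHz ≤ fs/2 = 28.2 kHz, appears at 5.1 kHz.
128.2 kHz mod fs = 15.4 kHz.
15.4 kHz ≤ fs/2 = 28.2 kHz, appears at 15.4 kHz.
115.5 kHz mod fs = 2.7 kHz.
2.7 kHz ≤ fs/2 = 28.2 kHz, appears at 2.7 kHz.
107.7 kHz and 117.9 kHz both map to 5.1 kHz.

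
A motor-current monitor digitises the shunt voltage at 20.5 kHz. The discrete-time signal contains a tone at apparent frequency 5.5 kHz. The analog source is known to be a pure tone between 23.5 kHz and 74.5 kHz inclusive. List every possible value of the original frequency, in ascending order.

Frequencies that alias to 5.5 kHz are k·fs ± 5.5 kHz for integer k ≥ 0.
k=0: 5.5 kHz.
k=1: 15 kHz, 26 kHz.
k=2: 35.5 kHz, 46.5 kHz.
k=3: 56 kHz, 67 kHz.
k=4: 76.5 kHz, 87.5 kHz.
Within [23.5 kHz, 74.5 kHz]: 26 kHz, 35.5 kHz, 46.5 kHz, 56 kHz, 67 kHz.

26 kHz, 35.5 kHz, 46.5 kHz, 56 kHz, 67 kHz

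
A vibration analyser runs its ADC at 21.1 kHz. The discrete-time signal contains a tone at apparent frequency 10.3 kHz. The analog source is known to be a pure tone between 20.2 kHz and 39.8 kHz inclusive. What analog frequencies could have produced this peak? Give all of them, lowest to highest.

Frequencies that alias to 10.3 kHz are k·fs ± 10.3 kHz for integer k ≥ 0.
k=0: 10.3 kHz.
k=1: 10.8 kHz, 31.4 kHz.
k=2: 31.9 kHz, 52.5 kHz.
k=3: 53 kHz, 73.6 kHz.
Within [20.2 kHz, 39.8 kHz]: 31.4 kHz, 31.9 kHz.

31.4 kHz, 31.9 kHz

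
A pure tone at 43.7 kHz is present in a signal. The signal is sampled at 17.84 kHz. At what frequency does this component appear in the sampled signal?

43.7 kHz mod fs = 8.02 kHz.
8.02 kHz ≤ fs/2 = 8.92 kHz, appears at 8.02 kHz.

8.02 kHz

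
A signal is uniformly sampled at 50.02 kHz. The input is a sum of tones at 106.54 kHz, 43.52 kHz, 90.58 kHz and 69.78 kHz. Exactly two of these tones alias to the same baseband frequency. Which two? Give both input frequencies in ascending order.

43.52 kHz, 106.54 kHz

fs/2 = 25.01 kHz.
106.54 kHz mod fs = 6.5 kHz.
6.5 kHz ≤ fs/2 = 25.01 kHz, appears at 6.5 kHz.
43.52 kHz > fs/2 = 25.01 kHz, folds to fs − 43.52 kHz = 6.5 kHz.
90.58 kHz mod fs = 40.56 kHz.
40.56 kHz > fs/2 = 25.01 kHz, folds to fs − 40.56 kHz = 9.46 kHz.
69.78 kHz mod fs = 19.76 kHz.
19.76 kHz ≤ fs/2 = 25.01 kHz, appears at 19.76 kHz.
43.52 kHz and 106.54 kHz both map to 6.5 kHz.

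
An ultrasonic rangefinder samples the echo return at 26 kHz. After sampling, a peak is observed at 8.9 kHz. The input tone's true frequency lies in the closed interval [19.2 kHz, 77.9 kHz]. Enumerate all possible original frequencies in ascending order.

34.9 kHz, 43.1 kHz, 60.9 kHz, 69.1 kHz

Frequencies that alias to 8.9 kHz are k·fs ± 8.9 kHz for integer k ≥ 0.
k=0: 8.9 kHz.
k=1: 17.1 kHz, 34.9 kHz.
k=2: 43.1 kHz, 60.9 kHz.
k=3: 69.1 kHz, 86.9 kHz.
k=4: 95.1 kHz, 112.9 kHz.
Within [19.2 kHz, 77.9 kHz]: 34.9 kHz, 43.1 kHz, 60.9 kHz, 69.1 kHz.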